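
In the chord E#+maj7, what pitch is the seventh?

D𝄪

E#+maj7 is built on E♯; its 7th is a major 7th above the root.
A seventh above E uses the letter D, and the major 7th above E♯ is D𝄪.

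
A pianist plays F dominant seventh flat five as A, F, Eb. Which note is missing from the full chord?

Cb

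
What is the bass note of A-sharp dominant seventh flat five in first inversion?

C##

A-sharp dominant seventh flat five = A#–C##–E–G#. First inversion → third in the bass = C##.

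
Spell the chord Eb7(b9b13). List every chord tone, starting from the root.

Root Eb, quality dominant seventh flat nine flat thirteen:
Eb — root
G — major 3rd
Bb — perfect 5th
Db — minor 7th
Fb — minor 9th
Cb — minor 13th

Eb – G – Bb – Db – Fb – Cb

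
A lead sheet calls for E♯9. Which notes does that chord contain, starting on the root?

E# G## B# D# F##

E♯9: dominant ninth on E#.
E# — root
G## — major 3rd
B# — perfect 5th
D# — minor 7th
F## — major 9th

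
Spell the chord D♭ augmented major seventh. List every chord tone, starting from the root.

D-flat  F  A  C

Root D-flat, quality augmented major seventh:
D-flat — root
F — major 3rd
A — augmented 5th
C — major 7th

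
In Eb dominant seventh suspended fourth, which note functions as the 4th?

Eb dominant seventh suspended fourth is built on E♭; its 4th is a perfect 4th above the root.
A fourth above E uses the letter A, and the perfect 4th above E♭ is A♭.

A♭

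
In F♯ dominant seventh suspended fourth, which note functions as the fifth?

Root of F♯ dominant seventh suspended fourth = F♯. The 5th is a perfect 5th: F♯ up a perfect 5th → C♯.

C♯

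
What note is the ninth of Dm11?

E

Dm11 is built on D; its 9th is a major 9th above the root.
A second above D uses the letter E, and the major 9th above D is E.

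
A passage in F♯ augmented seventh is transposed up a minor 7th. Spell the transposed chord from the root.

A minor 7th up from F-sharp is E, so the new chord is E augmented seventh.
root → E
3rd (major 3rd) → G-sharp
5th (augmented 5th) → B-sharp
7th (minor 7th) → D

E, G-sharp, B-sharp, D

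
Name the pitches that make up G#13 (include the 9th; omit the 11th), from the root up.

G#, B#, D#, F#, A#, E#

G#13 is a dominant thirteenth built on G#.
G# — root
B# — major 3rd
D# — perfect 5th
F# — minor 7th
A# — major 9th
E# — major 13th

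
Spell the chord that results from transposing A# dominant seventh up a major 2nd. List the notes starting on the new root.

A# up a major 2nd → B#. New chord: B# dominant seventh.
- root: B#
- major 3rd: D##
- perfect 5th: F##
- minor 7th: A#

B#  D##  F##  A#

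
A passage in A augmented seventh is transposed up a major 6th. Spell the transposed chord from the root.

F♯ – A♯ – C𝄪 – E

Transposed root: A → F♯ (major 6th up). So we spell F♯ augmented seventh:
Root: F♯
Major 3rd (3rd): A♯
Augmented 5th (5th): C𝄪
Minor 7th (7th): E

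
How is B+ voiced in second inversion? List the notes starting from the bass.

B+ = B–D#–F##; second inversion → fifth (F##) lowest.

F## B D#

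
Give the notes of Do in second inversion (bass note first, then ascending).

Ab  D  F

Do = D–F–Ab; second inversion → fifth (Ab) lowest.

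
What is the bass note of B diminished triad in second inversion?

F

B diminished triad = B–D–F. Second inversion → fifth in the bass = F.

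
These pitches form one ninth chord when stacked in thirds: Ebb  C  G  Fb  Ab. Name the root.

Stacking in thirds gives Fb – Ab – C – Ebb – G, so Fb is the root — Fb dominant seventh sharp nine sharp five.

Fb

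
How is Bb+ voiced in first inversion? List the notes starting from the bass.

In root position, Bb+ is Bb–D–F#.
First inversion puts the third (D) in the bass.

D, F#, Bb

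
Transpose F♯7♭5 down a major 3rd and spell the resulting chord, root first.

D, F#, Ab, C

Transposed root: F# → D (major 3rd down). So we spell D dominant seventh flat five:
Root: D
Major 3rd (3rd): F#
Diminished 5th (5th): Ab
Minor 7th (7th): C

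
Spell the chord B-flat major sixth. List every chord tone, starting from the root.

B-flat major sixth: major sixth on B-flat.
B-flat — root
D — major 3rd
F — perfect 5th
G — major 6th

B-flat – D – F – G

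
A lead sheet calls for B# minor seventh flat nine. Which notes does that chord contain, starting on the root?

Root B-sharp, quality minor seventh flat nine:
root → B-sharp
3rd (minor 3rd) → D-sharp
5th (perfect 5th) → F-double-sharp
7th (minor 7th) → A-sharp
9th (minor 9th) → C-sharp

B-sharp  D-sharp  F-double-sharp  A-sharp  C-sharp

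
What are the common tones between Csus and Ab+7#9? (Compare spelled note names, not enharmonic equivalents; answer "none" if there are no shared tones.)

Csus: C F G
Ab+7#9: Ab C E Gb B
Common to both → C.

C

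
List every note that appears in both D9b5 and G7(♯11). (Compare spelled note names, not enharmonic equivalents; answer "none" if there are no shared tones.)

D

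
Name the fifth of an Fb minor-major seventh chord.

Fb minor-major seventh is built on Fb; its 5th is a perfect 5th above the root.
A fifth above F uses the letter C, and the perfect 5th above Fb is Cb.

Cb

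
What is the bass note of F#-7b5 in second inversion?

C

F#-7b5 in root position is F#–A–C–E.
Second inversion places the fifth in the bass, which is C.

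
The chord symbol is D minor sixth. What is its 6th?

B

D minor sixth is built on D; its 6th is a major 6th above the root.
A sixth above D uses the letter B, and the major 6th above D is B.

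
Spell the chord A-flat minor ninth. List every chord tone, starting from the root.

Ab  Cb  Eb  Gb  Bb

Root Ab, quality minor ninth:
Root: Ab
Minor 3rd (3rd): Cb
Perfect 5th (5th): Eb
Minor 7th (7th): Gb
Major 9th (9th): Bb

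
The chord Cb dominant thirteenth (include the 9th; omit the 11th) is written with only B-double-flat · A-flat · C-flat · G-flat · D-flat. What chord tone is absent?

E-flat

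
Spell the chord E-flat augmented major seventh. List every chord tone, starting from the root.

Eb  G  B  D

Root Eb, quality augmented major seventh:
Root: Eb
Major 3rd (3rd): G
Augmented 5th (5th): B
Major 7th (7th): D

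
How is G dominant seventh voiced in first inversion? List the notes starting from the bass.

B  D  F  G

G dominant seventh = G–B–D–F; first inversion → third (B) lowest.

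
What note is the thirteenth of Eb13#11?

C

Eb13#11 is built on Eb; its 13th is a major 13th above the root.
A sixth above E uses the letter C, and the major 13th above Eb is C.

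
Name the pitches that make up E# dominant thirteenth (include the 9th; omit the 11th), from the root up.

Root E-sharp, quality dominant thirteenth:
- root: E-sharp
- major 3rd: G-double-sharp
- perfect 5th: B-sharp
- minor 7th: D-sharp
- major 9th: F-double-sharp
- major 13th: C-double-sharp

E-sharp, G-double-sharp, B-sharp, D-sharp, F-double-sharp, C-double-sharp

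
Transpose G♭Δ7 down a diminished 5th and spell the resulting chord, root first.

Gb down a diminished 5th → C. New chord: C major seventh.
- root: C
- major 3rd: E
- perfect 5th: G
- major 7th: B

C  E  G  B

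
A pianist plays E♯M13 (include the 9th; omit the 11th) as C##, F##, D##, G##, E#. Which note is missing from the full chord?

E♯M13 = E#, G##, B#, D##, F##, C##. The voicing lacks the 5th (perfect 5th), B#.

B#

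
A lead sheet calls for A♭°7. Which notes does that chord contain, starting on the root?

Root Ab, quality diminished seventh:
Root: Ab
Minor 3rd (3rd): Cb
Diminished 5th (5th): Ebb
Diminished 7th (7th): Gbb

Ab, Cb, Ebb, Gbb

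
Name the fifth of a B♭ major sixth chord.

F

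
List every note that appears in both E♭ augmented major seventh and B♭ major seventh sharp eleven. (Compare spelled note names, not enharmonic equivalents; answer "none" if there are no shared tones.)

D

E♭ augmented major seventh = E-flat, G, B, D.
B♭ major seventh sharp eleven = B-flat, D, F, A, E.
Shared: D.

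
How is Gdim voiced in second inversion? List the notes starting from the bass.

In root position, Gdim is G–B♭–D♭.
Second inversion puts the fifth (D♭) in the bass.

D♭, G, B♭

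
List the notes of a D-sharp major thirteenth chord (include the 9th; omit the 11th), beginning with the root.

D# – F## – A# – C## – E# – B#

Root D#, quality major thirteenth:
Root: D#
Major 3rd (3rd): F##
Perfect 5th (5th): A#
Major 7th (7th): C##
Major 9th (9th): E#
Major 13th (13th): B#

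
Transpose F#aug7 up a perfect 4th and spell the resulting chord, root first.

Transposed root: F# → B (perfect 4th up). So we spell B augmented seventh:
Root: B
Major 3rd (3rd): D#
Augmented 5th (5th): F##
Minor 7th (7th): A

B, D#, F##, A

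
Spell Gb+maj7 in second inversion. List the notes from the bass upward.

Gb+maj7 = G♭–B♭–D–F; second inversion → fifth (D) lowest.

D – F – G♭ – B♭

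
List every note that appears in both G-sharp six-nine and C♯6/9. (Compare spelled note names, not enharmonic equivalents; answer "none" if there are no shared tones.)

G# – D# – E# – A#

G-sharp six-nine = G#, B#, D#, E#, A#.
C♯6/9 = C#, E#, G#, A#, D#.
Shared: G#, D#, E#, A#.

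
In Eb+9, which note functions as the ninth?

F

Eb+9 is built on Eb; its 9th is a major 9th above the root.
A second above E uses the letter F, and the major 9th above Eb is F.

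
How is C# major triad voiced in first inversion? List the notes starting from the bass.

E#, G#, C#

In root position, C# major triad is C#–E#–G#.
First inversion puts the third (E#) in the bass.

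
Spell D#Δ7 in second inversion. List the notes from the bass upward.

In root position, D#Δ7 is D#–F##–A#–C##.
Second inversion puts the fifth (A#) in the bass.

A# C## D# F##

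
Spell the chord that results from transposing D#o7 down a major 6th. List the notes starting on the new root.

F#, A, C, Eb

A major 6th down from D# is F#, so the new chord is F# diminished seventh.
- root: F#
- minor 3rd: A
- diminished 5th: C
- diminished 7th: Eb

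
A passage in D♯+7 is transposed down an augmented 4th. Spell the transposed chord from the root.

A, C#, E#, G

D# down an augmented 4th → A. New chord: A augmented seventh.
root → A
3rd (major 3rd) → C#
5th (augmented 5th) → E#
7th (minor 7th) → G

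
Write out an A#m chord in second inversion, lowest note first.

E#  A#  C#

A#m = A#–C#–E#; second inversion → fifth (E#) lowest.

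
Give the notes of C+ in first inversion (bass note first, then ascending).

C+ = C–E–G#; first inversion → third (E) lowest.

E – G# – C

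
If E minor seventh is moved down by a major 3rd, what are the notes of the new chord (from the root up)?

Transposed root: E → C (major 3rd down). So we spell C minor seventh:
- root: C
- minor 3rd: E-flat
- perfect 5th: G
- minor 7th: B-flat

C, E-flat, G, B-flat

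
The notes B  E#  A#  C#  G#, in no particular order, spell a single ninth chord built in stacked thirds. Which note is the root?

A#

Arranged so that each adjacent pair is a third by letter name: A# – C# – E# – G# – B.
The bottom of that stack, A#, is the root (this is A# minor seventh flat nine).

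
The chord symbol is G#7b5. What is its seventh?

F#

Root of G#7b5 = G#. The 7th is a minor 7th: G# up a minor 7th → F#.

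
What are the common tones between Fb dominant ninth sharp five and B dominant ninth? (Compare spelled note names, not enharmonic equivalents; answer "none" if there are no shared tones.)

none

Fb dominant ninth sharp five = F-flat, A-flat, C, E-double-flat, G-flat.
B dominant ninth = B, D-sharp, F-sharp, A, C-sharp.
Shared: none.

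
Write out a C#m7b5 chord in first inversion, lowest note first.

E – G – B – C#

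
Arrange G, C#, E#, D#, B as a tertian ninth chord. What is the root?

C#

Stacking in thirds gives C# – E# – G – B – D#, so C# is the root — C# dominant ninth flat five.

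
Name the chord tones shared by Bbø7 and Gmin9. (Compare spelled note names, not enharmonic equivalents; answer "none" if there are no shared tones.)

Bb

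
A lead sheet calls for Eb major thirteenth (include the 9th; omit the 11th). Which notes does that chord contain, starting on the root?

Eb major thirteenth is a major thirteenth built on E-flat.
E-flat — root
G — major 3rd
B-flat — perfect 5th
D — major 7th
F — major 9th
C — major 13th

E-flat – G – B-flat – D – F – C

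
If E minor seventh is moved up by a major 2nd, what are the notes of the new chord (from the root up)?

Transposed root: E → F# (major 2nd up). So we spell F# minor seventh:
root → F#
3rd (minor 3rd) → A
5th (perfect 5th) → C#
7th (minor 7th) → E

F# – A – C# – E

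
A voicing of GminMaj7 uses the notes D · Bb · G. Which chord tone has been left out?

F#

GminMaj7 = G, Bb, D, F#. The voicing lacks the 7th (major 7th), F#.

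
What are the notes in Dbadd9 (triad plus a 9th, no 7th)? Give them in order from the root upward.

Root D♭, quality added-ninth:
root → D♭
3rd (major 3rd) → F
5th (perfect 5th) → A♭
9th (major 9th) → E♭

D♭  F  A♭  E♭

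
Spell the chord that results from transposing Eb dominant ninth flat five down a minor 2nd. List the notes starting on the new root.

Transposed root: Eb → D (minor 2nd down). So we spell D dominant ninth flat five:
D — root
F# — major 3rd
Ab — diminished 5th
C — minor 7th
E — major 9th

D – F# – Ab – C – E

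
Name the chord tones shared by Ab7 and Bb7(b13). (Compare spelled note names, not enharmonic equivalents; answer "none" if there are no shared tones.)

Ab, Gb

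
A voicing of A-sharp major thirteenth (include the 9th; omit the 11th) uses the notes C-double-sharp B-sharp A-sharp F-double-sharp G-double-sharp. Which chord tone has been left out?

E-sharp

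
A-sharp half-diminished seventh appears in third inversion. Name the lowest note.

A-sharp half-diminished seventh = A-sharp–C-sharp–E–G-sharp. Third inversion → seventh in the bass = G-sharp.

G-sharp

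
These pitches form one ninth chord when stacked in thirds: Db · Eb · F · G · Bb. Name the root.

Eb

Stacking in thirds gives Eb – G – Bb – Db – F, so Eb is the root — Eb dominant ninth.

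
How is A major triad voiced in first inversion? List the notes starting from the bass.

C-sharp  E  A

A major triad = A–C-sharp–E; first inversion → third (C-sharp) lowest.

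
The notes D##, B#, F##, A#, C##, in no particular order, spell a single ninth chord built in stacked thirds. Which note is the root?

Stacking in thirds gives B# – D## – F## – A# – C##, so B# is the root — B# dominant ninth.

B#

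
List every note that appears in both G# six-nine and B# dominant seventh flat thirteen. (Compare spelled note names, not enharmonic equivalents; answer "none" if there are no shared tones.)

G# six-nine: G# B# D# E# A#
B# dominant seventh flat thirteen: B# D## F## A# G#
Common to both → G#, B#, A#.

G# B# A#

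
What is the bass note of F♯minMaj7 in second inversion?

C#

F♯minMaj7 in root position is F#–A–C#–E#.
Second inversion places the fifth in the bass, which is C#.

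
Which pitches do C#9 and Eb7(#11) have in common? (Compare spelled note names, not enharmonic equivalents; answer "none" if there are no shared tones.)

none

C#9 = C♯, E♯, G♯, B, D♯.
Eb7(#11) = E♭, G, B♭, D♭, A.
Shared: none.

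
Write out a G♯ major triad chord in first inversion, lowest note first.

G♯ major triad = G♯–B♯–D♯; first inversion → third (B♯) lowest.

B♯, D♯, G♯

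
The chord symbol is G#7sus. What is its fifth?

G#7sus is built on G#; its 5th is a perfect 5th above the root.
A fifth above G uses the letter D, and the perfect 5th above G# is D#.

D#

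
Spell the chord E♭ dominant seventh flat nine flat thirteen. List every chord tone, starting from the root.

E♭ dominant seventh flat nine flat thirteen: dominant seventh flat nine flat thirteen on E-flat.
Root: E-flat
Major 3rd (3rd): G
Perfect 5th (5th): B-flat
Minor 7th (7th): D-flat
Minor 9th (9th): F-flat
Minor 13th (13th): C-flat

E-flat, G, B-flat, D-flat, F-flat, C-flat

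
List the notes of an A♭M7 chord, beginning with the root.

A♭M7: major seventh on Ab.
root → Ab
3rd (major 3rd) → C
5th (perfect 5th) → Eb
7th (major 7th) → G

Ab, C, Eb, G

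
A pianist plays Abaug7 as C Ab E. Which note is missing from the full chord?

Abaug7 = Ab, C, E, Gb. The voicing lacks the 7th (minor 7th), Gb.

Gb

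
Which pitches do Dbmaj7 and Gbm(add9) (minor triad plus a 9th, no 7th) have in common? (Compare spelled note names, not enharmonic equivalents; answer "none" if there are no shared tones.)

Dbmaj7: Db F Ab C
Gbm(add9): Gb Bbb Db Ab
Common to both → Db, Ab.

Db, Ab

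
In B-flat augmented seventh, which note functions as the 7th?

B-flat augmented seventh is built on Bb; its 7th is a minor 7th above the root.
A seventh above B uses the letter A, and the minor 7th above Bb is Ab.

Ab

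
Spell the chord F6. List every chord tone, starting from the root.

Root F, quality major sixth:
root → F
3rd (major 3rd) → A
5th (perfect 5th) → C
6th (major 6th) → D

F, A, C, D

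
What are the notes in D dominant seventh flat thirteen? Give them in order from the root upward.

D – F# – A – C – Bb

Root D, quality dominant seventh flat thirteen:
D — root
F# — major 3rd
A — perfect 5th
C — minor 7th
Bb — minor 13th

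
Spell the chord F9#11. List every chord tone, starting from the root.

F – A – C – Eb – G – B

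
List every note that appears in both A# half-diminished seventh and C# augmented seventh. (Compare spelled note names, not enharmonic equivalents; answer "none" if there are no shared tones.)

C#

A# half-diminished seventh = A#, C#, E, G#.
C# augmented seventh = C#, E#, G##, B.
Shared: C#.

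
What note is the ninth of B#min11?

B#min11 is built on B#; its 9th is a major 9th above the root.
A second above B uses the letter C, and the major 9th above B# is C##.

C##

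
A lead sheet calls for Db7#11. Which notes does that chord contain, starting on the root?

Db7#11: dominant seventh sharp eleven on Db.
- root: Db
- major 3rd: F
- perfect 5th: Ab
- minor 7th: Cb
- augmented 11th: G

Db F Ab Cb G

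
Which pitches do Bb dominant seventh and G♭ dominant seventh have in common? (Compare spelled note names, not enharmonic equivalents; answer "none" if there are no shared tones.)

B-flat

Bb dominant seventh = B-flat, D, F, A-flat.
G♭ dominant seventh = G-flat, B-flat, D-flat, F-flat.
Shared: B-flat.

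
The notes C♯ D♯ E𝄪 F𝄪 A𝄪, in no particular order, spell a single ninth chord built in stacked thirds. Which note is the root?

Arranged so that each adjacent pair is a third by letter name: D♯ – F𝄪 – A𝄪 – C♯ – E𝄪.
The bottom of that stack, D♯, is the root (this is D♯ dominant seventh sharp nine sharp five).

D♯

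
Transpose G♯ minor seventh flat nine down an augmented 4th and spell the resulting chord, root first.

D – F – A – C – E♭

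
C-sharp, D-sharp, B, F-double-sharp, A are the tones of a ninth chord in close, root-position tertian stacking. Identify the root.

B

Stacking in thirds gives B – D-sharp – F-double-sharp – A – C-sharp, so B is the root — B dominant ninth sharp five.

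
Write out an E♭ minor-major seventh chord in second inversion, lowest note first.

B♭ D E♭ G♭

In root position, E♭ minor-major seventh is E♭–G♭–B♭–D.
Second inversion puts the fifth (B♭) in the bass.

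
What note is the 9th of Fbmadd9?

Fbmadd9 is built on F♭; its 9th is a major 9th above the root.
A second above F uses the letter G, and the major 9th above F♭ is G♭.

G♭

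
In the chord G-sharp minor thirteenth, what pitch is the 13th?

G-sharp minor thirteenth is built on G#; its 13th is a major 13th above the root.
A sixth above G uses the letter E, and the major 13th above G# is E#.

E#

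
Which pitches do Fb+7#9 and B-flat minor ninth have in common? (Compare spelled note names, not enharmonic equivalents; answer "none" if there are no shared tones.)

Ab  C

Fb+7#9 = Fb, Ab, C, Ebb, G.
B-flat minor ninth = Bb, Db, F, Ab, C.
Shared: Ab, C.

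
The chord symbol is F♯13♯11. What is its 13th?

Root of F♯13♯11 = F#. The 13th is a major 13th: F# up a major 13th → D#.

D#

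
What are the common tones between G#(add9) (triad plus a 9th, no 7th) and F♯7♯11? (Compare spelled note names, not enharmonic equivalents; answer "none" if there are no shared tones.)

G#(add9): G# B# D# A#
F♯7♯11: F# A# C# E B#
Common to both → B#, A#.

B#, A#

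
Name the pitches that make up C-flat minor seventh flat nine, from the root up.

Root Cb, quality minor seventh flat nine:
root → Cb
3rd (minor 3rd) → Ebb
5th (perfect 5th) → Gb
7th (minor 7th) → Bbb
9th (minor 9th) → Dbb

Cb – Ebb – Gb – Bbb – Dbb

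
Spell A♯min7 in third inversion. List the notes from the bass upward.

G# A# C# E#

A♯min7 = A#–C#–E#–G#; third inversion → seventh (G#) lowest.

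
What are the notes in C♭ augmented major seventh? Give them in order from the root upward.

C-flat – E-flat – G – B-flat

C♭ augmented major seventh: augmented major seventh on C-flat.
C-flat — root
E-flat — major 3rd
G — augmented 5th
B-flat — major 7th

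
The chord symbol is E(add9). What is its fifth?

B

E(add9) is built on E; its 5th is a perfect 5th above the root.
A fifth above E uses the letter B, and the perfect 5th above E is B.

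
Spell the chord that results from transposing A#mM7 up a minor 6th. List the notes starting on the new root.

F#  A  C#  E#

A# up a minor 6th → F#. New chord: F# minor-major seventh.
F# — root
A — minor 3rd
C# — perfect 5th
E# — major 7th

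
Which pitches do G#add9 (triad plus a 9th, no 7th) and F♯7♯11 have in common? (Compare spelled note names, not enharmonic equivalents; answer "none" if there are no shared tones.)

G#add9: G# B# D# A#
F♯7♯11: F# A# C# E B#
Common to both → B#, A#.

B# – A#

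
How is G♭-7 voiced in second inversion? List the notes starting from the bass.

D♭  F♭  G♭  B𝄫

G♭-7 = G♭–B𝄫–D♭–F♭; second inversion → fifth (D♭) lowest.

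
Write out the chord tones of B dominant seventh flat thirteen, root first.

B dominant seventh flat thirteen: dominant seventh flat thirteen on B.
- root: B
- major 3rd: D#
- perfect 5th: F#
- minor 7th: A
- minor 13th: G

B D# F# A G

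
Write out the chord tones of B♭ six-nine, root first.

B♭ six-nine is a six-nine built on Bb.
- root: Bb
- major 3rd: D
- perfect 5th: F
- major 6th: G
- major 9th: C

Bb, D, F, G, C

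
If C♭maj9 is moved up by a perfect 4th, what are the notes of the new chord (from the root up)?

Fb, Ab, Cb, Eb, Gb

Transposed root: Cb → Fb (perfect 4th up). So we spell Fb major ninth:
Root: Fb
Major 3rd (3rd): Ab
Perfect 5th (5th): Cb
Major 7th (7th): Eb
Major 9th (9th): Gb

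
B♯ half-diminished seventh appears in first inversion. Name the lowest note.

D#

B♯ half-diminished seventh in root position is B#–D#–F#–A#.
First inversion places the third in the bass, which is D#.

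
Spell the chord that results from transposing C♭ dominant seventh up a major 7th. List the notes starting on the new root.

Transposed root: C-flat → B-flat (major 7th up). So we spell B-flat dominant seventh:
- root: B-flat
- major 3rd: D
- perfect 5th: F
- minor 7th: A-flat

B-flat, D, F, A-flat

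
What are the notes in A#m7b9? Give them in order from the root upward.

A# – C# – E# – G# – B

A#m7b9 is a minor seventh flat nine built on A#.
- root: A#
- minor 3rd: C#
- perfect 5th: E#
- minor 7th: G#
- minor 9th: B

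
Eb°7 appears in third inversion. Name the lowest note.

Eb°7 = Eb–Gb–Bbb–Dbb. Third inversion → seventh in the bass = Dbb.

Dbb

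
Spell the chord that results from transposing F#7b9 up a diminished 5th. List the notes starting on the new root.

C, E, G, B♭, D♭

F♯ up a diminished 5th → C. New chord: C dominant seventh flat nine.
- root: C
- major 3rd: E
- perfect 5th: G
- minor 7th: B♭
- minor 9th: D♭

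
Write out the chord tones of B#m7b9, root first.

B# D# F## A# C#

Root B#, quality minor seventh flat nine:
Root: B#
Minor 3rd (3rd): D#
Perfect 5th (5th): F##
Minor 7th (7th): A#
Minor 9th (9th): C#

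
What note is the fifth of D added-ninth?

A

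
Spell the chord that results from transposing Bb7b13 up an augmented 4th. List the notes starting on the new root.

Transposed root: Bb → E (augmented 4th up). So we spell E dominant seventh flat thirteen:
- root: E
- major 3rd: G#
- perfect 5th: B
- minor 7th: D
- minor 13th: C

E  G#  B  D  C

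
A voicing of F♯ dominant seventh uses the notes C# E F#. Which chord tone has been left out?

F♯ dominant seventh = F#, A#, C#, E. The voicing lacks the 3rd (major 3rd), A#.

A#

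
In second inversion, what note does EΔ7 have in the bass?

B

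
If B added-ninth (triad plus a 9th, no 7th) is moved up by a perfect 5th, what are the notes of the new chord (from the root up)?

A perfect 5th up from B is F-sharp, so the new chord is F-sharp added-ninth.
- root: F-sharp
- major 3rd: A-sharp
- perfect 5th: C-sharp
- major 9th: G-sharp

F-sharp – A-sharp – C-sharp – G-sharp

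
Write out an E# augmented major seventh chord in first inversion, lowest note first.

E# augmented major seventh = E-sharp–G-double-sharp–B-double-sharp–D-double-sharp; first inversion → third (G-double-sharp) lowest.

G-double-sharp  B-double-sharp  D-double-sharp  E-sharp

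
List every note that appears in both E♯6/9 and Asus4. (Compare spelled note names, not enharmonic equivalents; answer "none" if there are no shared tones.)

none

E♯6/9 = E#, G##, B#, C##, F##.
Asus4 = A, D, E.
Shared: none.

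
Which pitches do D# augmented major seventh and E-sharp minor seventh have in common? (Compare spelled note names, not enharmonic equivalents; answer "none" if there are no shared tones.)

D# augmented major seventh: D# F## A## C##
E-sharp minor seventh: E# G# B# D#
Common to both → D#.

D#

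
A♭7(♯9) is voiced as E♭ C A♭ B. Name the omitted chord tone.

The full A♭7(♯9) chord is A♭, C, E♭, G♭, B.
Comparing with the voicing, the minor 7th (7th) — G♭ — is absent.

G♭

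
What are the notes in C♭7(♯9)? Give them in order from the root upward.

C♭7(♯9): dominant seventh sharp nine on Cb.
Cb — root
Eb — major 3rd
Gb — perfect 5th
Bbb — minor 7th
D — augmented 9th

Cb, Eb, Gb, Bbb, D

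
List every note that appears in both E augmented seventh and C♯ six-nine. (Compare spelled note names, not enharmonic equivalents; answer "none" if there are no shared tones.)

E augmented seventh = E, G-sharp, B-sharp, D.
C♯ six-nine = C-sharp, E-sharp, G-sharp, A-sharp, D-sharp.
Shared: G-sharp.

G-sharp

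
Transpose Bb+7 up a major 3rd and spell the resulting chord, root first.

D, F♯, A♯, C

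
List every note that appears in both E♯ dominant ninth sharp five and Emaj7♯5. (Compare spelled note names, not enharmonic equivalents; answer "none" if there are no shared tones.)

E♯ dominant ninth sharp five: E♯ G𝄪 B𝄪 D♯ F𝄪
Emaj7♯5: E G♯ B♯ D♯
Common to both → D♯.

D♯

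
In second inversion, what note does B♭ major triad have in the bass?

B♭ major triad = B-flat–D–F. Second inversion → fifth in the bass = F.

F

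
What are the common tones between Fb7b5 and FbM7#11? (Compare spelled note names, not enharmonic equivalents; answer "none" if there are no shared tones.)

Fb Ab

Fb7b5: Fb Ab Cbb Ebb
FbM7#11: Fb Ab Cb Eb Bb
Common to both → Fb, Ab.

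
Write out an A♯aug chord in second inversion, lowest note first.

E## – A# – C##

In root position, A♯aug is A#–C##–E##.
Second inversion puts the fifth (E##) in the bass.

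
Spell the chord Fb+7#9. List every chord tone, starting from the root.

Fb – Ab – C – Ebb – G

Root Fb, quality dominant seventh sharp nine sharp five:
root → Fb
3rd (major 3rd) → Ab
5th (augmented 5th) → C
7th (minor 7th) → Ebb
9th (augmented 9th) → G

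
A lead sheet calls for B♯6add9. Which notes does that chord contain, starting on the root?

B♯6add9 is a six-nine built on B#.
- root: B#
- major 3rd: D##
- perfect 5th: F##
- major 6th: G##
- major 9th: C##

B# – D## – F## – G## – C##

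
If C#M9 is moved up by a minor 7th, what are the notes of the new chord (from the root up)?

A minor 7th up from C# is B, so the new chord is B major ninth.
B — root
D# — major 3rd
F# — perfect 5th
A# — major 7th
C# — major 9th

B  D#  F#  A#  C#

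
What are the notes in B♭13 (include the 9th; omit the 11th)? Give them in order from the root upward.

Bb  D  F  Ab  C  G

B♭13: dominant thirteenth on Bb.
root → Bb
3rd (major 3rd) → D
5th (perfect 5th) → F
7th (minor 7th) → Ab
9th (major 9th) → C
13th (major 13th) → G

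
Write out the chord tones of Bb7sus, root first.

Bb7sus: dominant seventh suspended fourth on Bb.
Bb — root
Eb — perfect 4th
F — perfect 5th
Ab — minor 7th

Bb – Eb – F – Ab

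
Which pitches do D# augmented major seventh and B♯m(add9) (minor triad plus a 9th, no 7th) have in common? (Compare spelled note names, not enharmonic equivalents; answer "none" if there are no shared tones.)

D#, F##, C##

D# augmented major seventh = D#, F##, A##, C##.
B♯m(add9) = B#, D#, F##, C##.
Shared: D#, F##, C##.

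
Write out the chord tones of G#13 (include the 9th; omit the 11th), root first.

G#13 is a dominant thirteenth built on G#.
G# — root
B# — major 3rd
D# — perfect 5th
F# — minor 7th
A# — major 9th
E# — major 13th

G# B# D# F# A# E#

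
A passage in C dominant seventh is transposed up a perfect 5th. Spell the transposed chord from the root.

C up a perfect 5th → G. New chord: G dominant seventh.
G — root
B — major 3rd
D — perfect 5th
F — minor 7th

G, B, D, F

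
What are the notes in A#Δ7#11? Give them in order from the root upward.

A♯, C𝄪, E♯, G𝄪, D𝄪

Root A♯, quality major seventh sharp eleven:
- root: A♯
- major 3rd: C𝄪
- perfect 5th: E♯
- major 7th: G𝄪
- augmented 11th: D𝄪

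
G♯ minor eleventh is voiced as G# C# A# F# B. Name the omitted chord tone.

D#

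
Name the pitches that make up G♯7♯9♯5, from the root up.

G# – B# – D## – F# – A##

G♯7♯9♯5: dominant seventh sharp nine sharp five on G#.
- root: G#
- major 3rd: B#
- augmented 5th: D##
- minor 7th: F#
- augmented 9th: A##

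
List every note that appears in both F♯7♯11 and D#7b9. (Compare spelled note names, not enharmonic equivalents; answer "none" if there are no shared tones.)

F♯7♯11 = F#, A#, C#, E, B#.
D#7b9 = D#, F##, A#, C#, E.
Shared: A#, C#, E.

A# C# E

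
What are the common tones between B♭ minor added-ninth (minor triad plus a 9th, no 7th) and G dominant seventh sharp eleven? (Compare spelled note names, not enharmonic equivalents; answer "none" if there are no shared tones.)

B♭ minor added-ninth = B-flat, D-flat, F, C.
G dominant seventh sharp eleven = G, B, D, F, C-sharp.
Shared: F.

F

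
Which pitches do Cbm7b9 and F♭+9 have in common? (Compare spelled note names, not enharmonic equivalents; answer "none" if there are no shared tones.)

Cbm7b9 = Cb, Ebb, Gb, Bbb, Dbb.
F♭+9 = Fb, Ab, C, Ebb, Gb.
Shared: Ebb, Gb.

Ebb  Gb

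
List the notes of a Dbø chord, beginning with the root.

Db  Fb  Abb  Cb

Root Db, quality half-diminished seventh:
root → Db
3rd (minor 3rd) → Fb
5th (diminished 5th) → Abb
7th (minor 7th) → Cb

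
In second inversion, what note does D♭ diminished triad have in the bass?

A-double-flat

D♭ diminished triad in root position is D-flat–F-flat–A-double-flat.
Second inversion places the fifth in the bass, which is A-double-flat.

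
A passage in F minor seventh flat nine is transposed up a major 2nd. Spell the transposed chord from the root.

F up a major 2nd → G. New chord: G minor seventh flat nine.
- root: G
- minor 3rd: B-flat
- perfect 5th: D
- minor 7th: F
- minor 9th: A-flat

G, B-flat, D, F, A-flat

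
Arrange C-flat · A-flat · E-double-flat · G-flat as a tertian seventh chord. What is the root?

Arranged so that each adjacent pair is a third by letter name: A-flat – C-flat – E-double-flat – G-flat.
The bottom of that stack, A-flat, is the root (this is A-flat half-diminished seventh).

A-flat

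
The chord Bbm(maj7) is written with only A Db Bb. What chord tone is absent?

F

The full Bbm(maj7) chord is Bb, Db, F, A.
Comparing with the voicing, the perfect 5th (5th) — F — is absent.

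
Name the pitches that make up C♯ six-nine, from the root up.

C-sharp E-sharp G-sharp A-sharp D-sharp

C♯ six-nine: six-nine on C-sharp.
C-sharp — root
E-sharp — major 3rd
G-sharp — perfect 5th
A-sharp — major 6th
D-sharp — major 9th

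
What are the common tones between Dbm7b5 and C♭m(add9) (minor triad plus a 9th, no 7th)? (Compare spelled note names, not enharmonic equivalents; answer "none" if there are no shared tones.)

Db – Cb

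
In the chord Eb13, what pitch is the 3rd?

G

Root of Eb13 = Eb. The 3rd is a major 3rd: Eb up a major 3rd → G.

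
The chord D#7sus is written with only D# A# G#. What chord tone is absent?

C#

D#7sus = D#, G#, A#, C#. The voicing lacks the 7th (minor 7th), C#.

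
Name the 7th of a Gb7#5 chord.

Gb7#5 is built on Gb; its 7th is a minor 7th above the root.
A seventh above G uses the letter F, and the minor 7th above Gb is Fb.

Fb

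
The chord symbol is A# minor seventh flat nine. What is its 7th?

G#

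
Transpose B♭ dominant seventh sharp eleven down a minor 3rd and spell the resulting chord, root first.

G  B  D  F  C-sharp

A minor 3rd down from B-flat is G, so the new chord is G dominant seventh sharp eleven.
- root: G
- major 3rd: B
- perfect 5th: D
- minor 7th: F
- augmented 11th: C-sharp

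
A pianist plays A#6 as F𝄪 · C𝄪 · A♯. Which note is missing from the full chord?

E♯

A#6 = A♯, C𝄪, E♯, F𝄪. The voicing lacks the 5th (perfect 5th), E♯.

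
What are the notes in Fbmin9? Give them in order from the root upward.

Fb  Abb  Cb  Ebb  Gb

Root Fb, quality minor ninth:
Root: Fb
Minor 3rd (3rd): Abb
Perfect 5th (5th): Cb
Minor 7th (7th): Ebb
Major 9th (9th): Gb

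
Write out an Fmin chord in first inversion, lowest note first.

Fmin = F–A♭–C; first inversion → third (A♭) lowest.

A♭  C  F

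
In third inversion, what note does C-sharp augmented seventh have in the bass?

B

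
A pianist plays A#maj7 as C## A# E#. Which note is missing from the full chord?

G##

The full A#maj7 chord is A#, C##, E#, G##.
Comparing with the voicing, the major 7th (7th) — G## — is absent.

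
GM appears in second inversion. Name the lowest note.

D

GM = G–B–D. Second inversion → fifth in the bass = D.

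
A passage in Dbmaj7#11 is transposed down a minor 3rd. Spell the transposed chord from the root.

Db down a minor 3rd → Bb. New chord: Bb major seventh sharp eleven.
Bb — root
D — major 3rd
F — perfect 5th
A — major 7th
E — augmented 11th

Bb  D  F  A  E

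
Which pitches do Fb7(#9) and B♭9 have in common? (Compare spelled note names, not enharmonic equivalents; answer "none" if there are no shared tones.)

Fb7(#9): Fb Ab Cb Ebb G
B♭9: Bb D F Ab C
Common to both → Ab.

Ab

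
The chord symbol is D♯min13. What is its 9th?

D♯min13 is built on D♯; its 9th is a major 9th above the root.
A second above D uses the letter E, and the major 9th above D♯ is E♯.

E♯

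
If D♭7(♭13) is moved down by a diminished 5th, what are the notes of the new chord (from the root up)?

Transposed root: Db → G (diminished 5th down). So we spell G dominant seventh flat thirteen:
- root: G
- major 3rd: B
- perfect 5th: D
- minor 7th: F
- minor 13th: Eb

G  B  D  F  Eb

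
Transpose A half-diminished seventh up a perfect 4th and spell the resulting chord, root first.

Transposed root: A → D (perfect 4th up). So we spell D half-diminished seventh:
root → D
3rd (minor 3rd) → F
5th (diminished 5th) → Ab
7th (minor 7th) → C

D  F  Ab  C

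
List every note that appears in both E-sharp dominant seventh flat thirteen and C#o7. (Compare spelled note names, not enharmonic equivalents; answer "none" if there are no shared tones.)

C#

E-sharp dominant seventh flat thirteen: E# G## B# D# C#
C#o7: C# E G Bb
Common to both → C#.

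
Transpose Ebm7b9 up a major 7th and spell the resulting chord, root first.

D – F – A – C – Eb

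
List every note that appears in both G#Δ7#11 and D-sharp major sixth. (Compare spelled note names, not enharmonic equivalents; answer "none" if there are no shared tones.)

G#Δ7#11 = G♯, B♯, D♯, F𝄪, C𝄪.
D-sharp major sixth = D♯, F𝄪, A♯, B♯.
Shared: B♯, D♯, F𝄪.

B♯ D♯ F𝄪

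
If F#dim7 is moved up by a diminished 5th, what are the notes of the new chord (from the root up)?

C  E♭  G♭  B𝄫

F♯ up a diminished 5th → C. New chord: C diminished seventh.
C — root
E♭ — minor 3rd
G♭ — diminished 5th
B𝄫 — diminished 7th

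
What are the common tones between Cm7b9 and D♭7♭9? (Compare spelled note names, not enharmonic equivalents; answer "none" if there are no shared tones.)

Db

Cm7b9: C Eb G Bb Db
D♭7♭9: Db F Ab Cb Ebb
Common to both → Db.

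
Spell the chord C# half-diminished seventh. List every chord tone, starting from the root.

C# half-diminished seventh is a half-diminished seventh built on C#.
C# — root
E — minor 3rd
G — diminished 5th
B — minor 7th

C# E G B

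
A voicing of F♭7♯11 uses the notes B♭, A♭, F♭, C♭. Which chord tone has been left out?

The full F♭7♯11 chord is F♭, A♭, C♭, E𝄫, B♭.
Comparing with the voicing, the minor 7th (7th) — E𝄫 — is absent.

E𝄫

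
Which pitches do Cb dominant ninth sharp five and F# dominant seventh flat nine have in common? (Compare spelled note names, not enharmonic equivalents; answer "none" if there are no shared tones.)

Cb dominant ninth sharp five = C-flat, E-flat, G, B-double-flat, D-flat.
F# dominant seventh flat nine = F-sharp, A-sharp, C-sharp, E, G.
Shared: G.

G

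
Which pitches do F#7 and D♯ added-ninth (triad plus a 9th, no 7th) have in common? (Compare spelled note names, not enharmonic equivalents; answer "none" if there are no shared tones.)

A#

F#7 = F#, A#, C#, E.
D♯ added-ninth = D#, F##, A#, E#.
Shared: A#.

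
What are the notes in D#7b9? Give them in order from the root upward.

D#, F##, A#, C#, E

D#7b9: dominant seventh flat nine on D#.
root → D#
3rd (major 3rd) → F##
5th (perfect 5th) → A#
7th (minor 7th) → C#
9th (minor 9th) → E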